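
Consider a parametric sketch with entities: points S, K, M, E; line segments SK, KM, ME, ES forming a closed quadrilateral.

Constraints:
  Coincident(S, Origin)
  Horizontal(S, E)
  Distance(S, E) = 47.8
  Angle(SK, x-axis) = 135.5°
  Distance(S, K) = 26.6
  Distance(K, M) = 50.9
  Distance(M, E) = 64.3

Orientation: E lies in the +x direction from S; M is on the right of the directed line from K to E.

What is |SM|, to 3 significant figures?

32.3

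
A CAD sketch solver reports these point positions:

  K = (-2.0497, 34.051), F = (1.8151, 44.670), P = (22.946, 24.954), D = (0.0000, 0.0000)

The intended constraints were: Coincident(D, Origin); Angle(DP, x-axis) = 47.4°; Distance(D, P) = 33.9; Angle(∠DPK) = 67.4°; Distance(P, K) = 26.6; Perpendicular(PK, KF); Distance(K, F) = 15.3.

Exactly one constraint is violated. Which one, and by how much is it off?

Distance(K, F) = 15.3 — off by 4.00.

D = (0.00, 0.00) ✓; DP at 47.40° ✓; |DP| = 33.90 ✓; ∠DPK = 67.40° ✓; |PK| = 26.60 ✓; ∠(PK, KF) = 90.00° ✓; |KF| = 11.30 ✗.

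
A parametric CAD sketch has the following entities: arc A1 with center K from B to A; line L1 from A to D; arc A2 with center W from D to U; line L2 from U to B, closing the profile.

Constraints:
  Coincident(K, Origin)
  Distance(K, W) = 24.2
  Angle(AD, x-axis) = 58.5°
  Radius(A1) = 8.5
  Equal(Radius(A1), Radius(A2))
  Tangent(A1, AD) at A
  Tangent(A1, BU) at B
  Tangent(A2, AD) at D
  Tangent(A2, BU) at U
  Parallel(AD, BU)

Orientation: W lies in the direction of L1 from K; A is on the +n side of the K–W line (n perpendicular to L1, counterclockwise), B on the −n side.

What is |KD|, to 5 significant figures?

25.649

The slot axis is L1's direction at 58.5°, so u = (cos 58.5°, sin 58.5°) = (0.52250, 0.85264) and n = (−sin 58.5°, cos 58.5°) = (-0.85264, 0.52250). K is at the origin and W lies 24.2 along u from K, so W = 24.2·u = (12.644, 20.634). Tangency of A1 to both parallel lines with radius 8.5 puts A and B at K ± 8.5·n: A = (-7.2474, 4.4412), B = (7.2474, -4.4412). Equal radii place D and U the same way about W: D = W + 8.5·n = (5.3970, 25.075), U = W − 8.5·n = (19.892, 16.193). Then |KD| = |D − K| = 25.649.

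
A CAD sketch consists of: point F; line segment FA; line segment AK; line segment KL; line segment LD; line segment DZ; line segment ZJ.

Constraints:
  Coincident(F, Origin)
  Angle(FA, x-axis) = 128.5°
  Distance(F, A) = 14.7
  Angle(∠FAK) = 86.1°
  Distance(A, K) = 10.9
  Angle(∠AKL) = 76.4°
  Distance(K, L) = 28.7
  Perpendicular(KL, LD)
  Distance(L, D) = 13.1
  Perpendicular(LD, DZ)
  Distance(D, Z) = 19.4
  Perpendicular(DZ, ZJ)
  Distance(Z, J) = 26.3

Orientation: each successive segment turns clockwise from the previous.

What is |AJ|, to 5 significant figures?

24.730

F is at the origin; FA runs at 128.5° with length 14.7, so A = (-9.1510, 11.504). ∠FAK = 86.1° gives AK at 34.600° from the x-axis; with |AK| = 10.9, K = (-0.17878, 17.694). ∠AKL = 76.4° gives KL at -69.000° from the x-axis; with |KL| = 28.7, L = (10.106, -9.0999). KL is perpendicular to LD, so LD runs at -159.00°; with |LD| = 13.1, D = (-2.1235, -13.795). LD is perpendicular to DZ, so DZ runs at 111.00°; with |DZ| = 19.4, Z = (-9.0759, 4.3169). DZ ⟂ ZJ, so ZJ runs at 21.000°; with |ZJ| = 26.3, J = (15.477, 13.742). Then |AJ| = |J − A| = 24.730.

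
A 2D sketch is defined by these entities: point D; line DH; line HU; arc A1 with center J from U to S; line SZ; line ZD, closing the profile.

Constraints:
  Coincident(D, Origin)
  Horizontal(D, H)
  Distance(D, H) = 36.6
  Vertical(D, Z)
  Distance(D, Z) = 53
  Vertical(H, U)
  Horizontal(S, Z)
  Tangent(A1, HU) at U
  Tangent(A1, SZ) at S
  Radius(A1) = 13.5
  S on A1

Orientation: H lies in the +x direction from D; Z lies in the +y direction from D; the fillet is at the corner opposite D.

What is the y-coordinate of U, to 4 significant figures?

39.50

The virtual corner opposite D is at (36.60, 53.00). Tangency of A1 to HU means the radius JU is perpendicular to HU and tangency of A1 to SZ means the radius JS is perpendicular to SZ, with radius 13.5, so the center J sits 13.5 in from both sides at J = (23.10, 39.50). That places the tangent points at U = (36.60, 39.50) on HU and S = (23.10, 53.00) on SZ. So U.y = 39.50.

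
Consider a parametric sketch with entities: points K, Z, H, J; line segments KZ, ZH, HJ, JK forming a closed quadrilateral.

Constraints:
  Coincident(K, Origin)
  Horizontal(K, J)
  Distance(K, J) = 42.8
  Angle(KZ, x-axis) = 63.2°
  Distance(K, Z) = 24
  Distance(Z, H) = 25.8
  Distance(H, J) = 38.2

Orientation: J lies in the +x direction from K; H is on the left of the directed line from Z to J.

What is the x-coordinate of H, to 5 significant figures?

31.716

K is at the origin; K and J share the same y with |KJ| = 42.8 and J in +x, so J = (42.8, 0). KZ runs at 63.2° with |KZ| = 24.0, so Z = (10.821, 21.422). H is determined by |ZH| = 25.8 and |HJ| = 38.2 together: it lies at the intersection of circle(Z, 25.8) and circle(J, 38.2). With |ZJ| = 38.491, the foot of the radical line on ZJ is 8.9366 from Z and the perpendicular offset is √(25.8² − 8.9366²) = 24.203. Taking the left-of-ZJ solution: H = (31.716, 36.557).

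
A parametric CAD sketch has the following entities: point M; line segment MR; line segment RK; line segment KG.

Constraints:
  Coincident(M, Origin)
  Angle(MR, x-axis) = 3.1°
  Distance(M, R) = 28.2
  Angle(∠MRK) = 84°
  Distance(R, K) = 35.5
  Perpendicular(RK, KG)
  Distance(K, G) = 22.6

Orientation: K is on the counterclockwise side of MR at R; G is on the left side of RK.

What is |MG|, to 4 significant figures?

33.00

M is at the origin; MR runs at 3.1° with length 28.2, so R = 28.2·(cos 3.1°, sin 3.1°) = (28.16, 1.525). ∠MRK = 84.0°, so RK runs at 3.1° + (180° − 84.0°) = 99.10° from the x-axis; with |RK| = 35.5, K = R + 35.5·(cos 99.10°, sin 99.10°) = (22.54, 36.58). RK is perpendicular to KG; with |KG| = 22.6 on the left of RK, G = K + 22.6·(-0.9874, -0.1582) = (0.2286, 33.00). Then |MG| = |G − M| = 33.00.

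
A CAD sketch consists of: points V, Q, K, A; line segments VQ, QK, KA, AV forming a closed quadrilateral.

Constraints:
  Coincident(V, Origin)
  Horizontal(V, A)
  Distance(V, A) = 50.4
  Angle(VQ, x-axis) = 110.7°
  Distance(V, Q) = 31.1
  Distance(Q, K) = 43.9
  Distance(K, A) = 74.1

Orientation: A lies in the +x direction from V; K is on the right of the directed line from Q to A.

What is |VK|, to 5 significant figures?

26.124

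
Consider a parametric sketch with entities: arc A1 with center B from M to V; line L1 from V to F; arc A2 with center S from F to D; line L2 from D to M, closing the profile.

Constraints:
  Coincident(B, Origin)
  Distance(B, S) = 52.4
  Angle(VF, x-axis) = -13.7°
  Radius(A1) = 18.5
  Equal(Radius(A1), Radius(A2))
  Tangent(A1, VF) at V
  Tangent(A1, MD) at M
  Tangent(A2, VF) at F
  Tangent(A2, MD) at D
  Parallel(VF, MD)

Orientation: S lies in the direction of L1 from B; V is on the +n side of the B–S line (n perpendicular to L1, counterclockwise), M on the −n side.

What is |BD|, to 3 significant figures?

55.6

Tangency of A1 to both parallel lines with radius 18.5 puts V and M at B ± 18.5·n: V = (4.38, 18.0), M = (-4.38, -18.0). Equal radii place F and D the same way about S: F = S + 18.5·n = (55.3, 5.56), D = S − 18.5·n = (46.5, -30.4). Then |BD| = |D − B| = 55.6.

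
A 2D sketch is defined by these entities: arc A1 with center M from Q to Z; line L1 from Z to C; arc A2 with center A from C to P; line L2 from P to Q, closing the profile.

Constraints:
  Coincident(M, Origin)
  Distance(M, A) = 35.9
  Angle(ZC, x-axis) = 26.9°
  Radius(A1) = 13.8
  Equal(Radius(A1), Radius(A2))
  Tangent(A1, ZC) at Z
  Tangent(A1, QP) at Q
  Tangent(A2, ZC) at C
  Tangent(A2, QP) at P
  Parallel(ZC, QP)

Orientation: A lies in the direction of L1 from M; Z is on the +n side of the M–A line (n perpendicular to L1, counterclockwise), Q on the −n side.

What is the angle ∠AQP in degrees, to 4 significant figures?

21.03°

The slot axis is L1's direction at 26.9°, so u = (cos 26.9°, sin 26.9°) = (0.8918, 0.4524) and n = (−sin 26.9°, cos 26.9°) = (-0.4524, 0.8918). M is at the origin and A lies 35.9 along u from M, so A = 35.9·u = (32.02, 16.24). Tangency of A1 to both parallel lines with radius 13.8 puts Z and Q at M ± 13.8·n: Z = (-6.244, 12.31), Q = (6.244, -12.31). Equal radii place C and P the same way about A: C = A + 13.8·n = (25.77, 28.55), P = A − 13.8·n = (38.26, 3.936). Then cos ∠AQP = QA·QP / (|QA||QP|), giving 21.03°.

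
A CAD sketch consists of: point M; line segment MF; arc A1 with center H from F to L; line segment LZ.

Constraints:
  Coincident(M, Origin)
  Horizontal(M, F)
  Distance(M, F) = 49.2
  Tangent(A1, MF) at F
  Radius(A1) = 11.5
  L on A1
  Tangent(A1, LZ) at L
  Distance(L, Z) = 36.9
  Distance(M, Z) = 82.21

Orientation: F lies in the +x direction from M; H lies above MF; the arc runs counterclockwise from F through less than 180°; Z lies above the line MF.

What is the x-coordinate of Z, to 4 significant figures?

69.00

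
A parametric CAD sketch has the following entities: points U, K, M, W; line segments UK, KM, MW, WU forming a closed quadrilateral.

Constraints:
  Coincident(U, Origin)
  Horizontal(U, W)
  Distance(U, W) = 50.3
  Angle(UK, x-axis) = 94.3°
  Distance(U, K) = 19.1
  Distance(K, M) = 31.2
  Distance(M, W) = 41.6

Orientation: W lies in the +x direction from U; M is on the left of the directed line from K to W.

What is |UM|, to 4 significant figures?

42.68

Checks: |KM| = 31.20 ✓; |MW| = 41.60 ✓.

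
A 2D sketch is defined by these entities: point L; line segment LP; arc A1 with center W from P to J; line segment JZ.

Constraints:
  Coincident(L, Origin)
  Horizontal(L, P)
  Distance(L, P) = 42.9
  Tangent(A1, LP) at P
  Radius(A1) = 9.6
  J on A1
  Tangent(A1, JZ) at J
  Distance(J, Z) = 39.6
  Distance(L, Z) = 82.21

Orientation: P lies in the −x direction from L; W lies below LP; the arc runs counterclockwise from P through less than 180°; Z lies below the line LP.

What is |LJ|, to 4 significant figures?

50.84

Checks: |WJ| = 9.600 ✓; ∠(WJ, JZ) = 90.00° ✓; |JZ| = 39.60 ✓; |LZ| = 82.21 ✓.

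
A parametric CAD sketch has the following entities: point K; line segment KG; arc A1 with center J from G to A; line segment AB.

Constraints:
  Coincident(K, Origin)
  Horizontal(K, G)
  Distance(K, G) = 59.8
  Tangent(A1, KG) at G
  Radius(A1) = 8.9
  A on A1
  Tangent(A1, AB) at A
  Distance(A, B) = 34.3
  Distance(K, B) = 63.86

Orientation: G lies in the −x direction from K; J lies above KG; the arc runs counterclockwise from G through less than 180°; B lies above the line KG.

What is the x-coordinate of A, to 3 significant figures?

-50.9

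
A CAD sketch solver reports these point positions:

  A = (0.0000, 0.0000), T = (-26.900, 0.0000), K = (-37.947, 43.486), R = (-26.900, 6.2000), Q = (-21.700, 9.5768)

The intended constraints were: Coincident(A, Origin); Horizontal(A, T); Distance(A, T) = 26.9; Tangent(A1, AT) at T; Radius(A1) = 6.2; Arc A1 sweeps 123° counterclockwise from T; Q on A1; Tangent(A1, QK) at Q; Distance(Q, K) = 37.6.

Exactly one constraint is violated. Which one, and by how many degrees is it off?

Tangent(A1, QK) at Q — off by 7.40°.

A = (0.00, 0.00) ✓; A.y = 0.00, T.y = 0.00 ✓; |AT| = 26.90 ✓; ∠(RT, TA) = 90.00° ✓; |RT| = 6.200 ✓; bearing(R→Q) − bearing(R→T) = 123.0° ✓; |RQ| = 6.200 ✓; ∠(RQ, QK) = 97.40° ✗; |QK| = 37.60 ✓.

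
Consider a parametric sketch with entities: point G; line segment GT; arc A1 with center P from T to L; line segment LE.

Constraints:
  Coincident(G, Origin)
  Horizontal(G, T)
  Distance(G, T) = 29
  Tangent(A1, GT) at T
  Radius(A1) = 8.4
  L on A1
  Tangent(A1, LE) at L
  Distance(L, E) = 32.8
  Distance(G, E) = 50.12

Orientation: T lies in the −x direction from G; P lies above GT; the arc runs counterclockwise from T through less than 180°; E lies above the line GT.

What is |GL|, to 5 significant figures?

23.043

G is at the origin; GT is horizontal with |GT| = 29.0 and T on the −x side, so T = (-29.000, 0.0000). Since A1 is tangent to GT there, PT ⟂ GT, so P = T + (0, 8.4) = (-29.000, 8.4000). Since PL ⟂ LE (tangency), |PE| = √(8.4² + 32.8²) = 33.859 regardless of where L sits on A1. So E lies on both circle(G, 50.12) and circle(P, 33.859); the above-GT intersection is E = (-27.038, 42.202). L is the foot of the tangent from E: L = (-20.756, 10.009).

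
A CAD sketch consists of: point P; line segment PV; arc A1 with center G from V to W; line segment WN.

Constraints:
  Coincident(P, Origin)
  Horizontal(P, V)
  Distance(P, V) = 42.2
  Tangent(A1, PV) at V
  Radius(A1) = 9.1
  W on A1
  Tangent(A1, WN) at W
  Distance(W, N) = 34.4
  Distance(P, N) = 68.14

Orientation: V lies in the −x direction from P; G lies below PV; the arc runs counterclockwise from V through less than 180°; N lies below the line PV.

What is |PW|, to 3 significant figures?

52.0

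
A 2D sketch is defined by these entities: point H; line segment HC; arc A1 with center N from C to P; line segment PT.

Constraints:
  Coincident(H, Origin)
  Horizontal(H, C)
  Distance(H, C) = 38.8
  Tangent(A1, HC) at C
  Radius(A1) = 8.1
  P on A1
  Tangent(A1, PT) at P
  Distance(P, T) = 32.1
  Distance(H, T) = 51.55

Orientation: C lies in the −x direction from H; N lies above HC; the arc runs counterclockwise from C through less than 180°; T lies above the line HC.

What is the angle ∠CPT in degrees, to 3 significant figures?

134°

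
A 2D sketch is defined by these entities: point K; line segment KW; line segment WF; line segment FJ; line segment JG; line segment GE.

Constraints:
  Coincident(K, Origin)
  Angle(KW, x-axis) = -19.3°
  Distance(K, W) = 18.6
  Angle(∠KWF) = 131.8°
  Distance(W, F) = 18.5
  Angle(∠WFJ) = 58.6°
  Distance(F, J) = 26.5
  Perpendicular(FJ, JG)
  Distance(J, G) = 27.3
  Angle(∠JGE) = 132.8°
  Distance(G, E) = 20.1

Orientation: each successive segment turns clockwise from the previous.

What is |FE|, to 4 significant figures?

42.61

K is at the origin; KW runs at -19.3° with length 18.6, so W = (17.55, -6.148). ∠KWF = 131.8° gives WF at -67.50° from the x-axis; with |WF| = 18.5, F = (24.63, -23.24). ∠WFJ = 58.6° gives FJ at 171.1° from the x-axis; with |FJ| = 26.5, J = (-1.547, -19.14). FJ ⟂ JG, so JG runs at 81.10°; with |JG| = 27.3, G = (2.677, 7.832). ∠JGE = 132.8° gives GE at 33.90° from the x-axis; with |GE| = 20.1, E = (19.36, 19.04). Then |FE| = |E − F| = 42.61.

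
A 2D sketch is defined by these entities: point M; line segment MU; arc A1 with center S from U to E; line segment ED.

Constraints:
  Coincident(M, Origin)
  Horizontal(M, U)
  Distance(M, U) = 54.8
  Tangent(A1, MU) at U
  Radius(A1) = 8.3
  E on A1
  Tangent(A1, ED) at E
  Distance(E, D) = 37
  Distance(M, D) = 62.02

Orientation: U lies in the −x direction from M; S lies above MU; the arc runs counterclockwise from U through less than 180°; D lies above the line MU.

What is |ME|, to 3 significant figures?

47.1

Checks: |MU| = 54.80 ✓; |SE| = 8.300 ✓; ∠(SE, ED) = 90.00° ✓; |ED| = 37.00 ✓; |MD| = 62.02 ✓.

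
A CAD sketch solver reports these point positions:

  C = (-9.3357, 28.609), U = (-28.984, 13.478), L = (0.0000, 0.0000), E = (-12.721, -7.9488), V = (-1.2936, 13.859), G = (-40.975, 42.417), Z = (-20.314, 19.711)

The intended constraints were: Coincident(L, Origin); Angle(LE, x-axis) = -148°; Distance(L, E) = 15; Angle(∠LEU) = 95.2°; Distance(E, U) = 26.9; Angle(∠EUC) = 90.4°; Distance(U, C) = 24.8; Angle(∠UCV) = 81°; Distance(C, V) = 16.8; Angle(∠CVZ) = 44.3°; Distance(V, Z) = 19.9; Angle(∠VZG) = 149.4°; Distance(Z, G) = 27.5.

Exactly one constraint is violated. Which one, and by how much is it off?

Distance(Z, G) = 27.5 — off by 3.20.

L = (0.00, 0.00) ✓; LE at -148.0° ✓; |LE| = 15.00 ✓; ∠LEU = 95.20° ✓; |EU| = 26.90 ✓; ∠EUC = 90.40° ✓; |UC| = 24.80 ✓; ∠UCV = 81.00° ✓; |CV| = 16.80 ✓; ∠CVZ = 44.30° ✓; |VZ| = 19.90 ✓; ∠VZG = 149.4° ✓; |ZG| = 30.70 ✗.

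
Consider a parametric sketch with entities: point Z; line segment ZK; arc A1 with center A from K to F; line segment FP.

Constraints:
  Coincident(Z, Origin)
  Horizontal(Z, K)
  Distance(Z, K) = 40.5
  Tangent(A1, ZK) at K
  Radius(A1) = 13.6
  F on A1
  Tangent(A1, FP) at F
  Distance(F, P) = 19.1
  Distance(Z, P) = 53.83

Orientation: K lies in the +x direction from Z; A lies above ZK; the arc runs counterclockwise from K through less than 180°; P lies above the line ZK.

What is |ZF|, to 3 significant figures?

55.7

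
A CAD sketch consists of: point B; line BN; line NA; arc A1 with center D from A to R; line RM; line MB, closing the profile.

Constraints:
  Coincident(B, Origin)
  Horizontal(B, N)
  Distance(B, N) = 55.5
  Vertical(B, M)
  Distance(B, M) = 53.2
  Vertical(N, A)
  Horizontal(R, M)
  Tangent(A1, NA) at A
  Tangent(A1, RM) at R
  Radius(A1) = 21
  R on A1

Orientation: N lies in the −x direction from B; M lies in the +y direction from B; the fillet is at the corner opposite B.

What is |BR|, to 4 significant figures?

63.41

B is at the origin; B and N share the same y with |BN| = 55.5 and N on the −x side, so N = (-55.50, 0.000). BM is vertical with |BM| = 53.2 and M on the +y side, so M = (0.000, 53.20). The virtual corner opposite B is at (-55.50, 53.20). A1 meets NA tangentially, so DA is at right angles to NA and tangency of A1 to RM means the radius DR is perpendicular to RM, with radius 21.0, so the center D sits 21.0 in from both sides at D = (-34.50, 32.20). That places the tangent points at A = (-55.50, 32.20) on NA and R = (-34.50, 53.20) on RM. Then |BR| = |R − B| = 63.41.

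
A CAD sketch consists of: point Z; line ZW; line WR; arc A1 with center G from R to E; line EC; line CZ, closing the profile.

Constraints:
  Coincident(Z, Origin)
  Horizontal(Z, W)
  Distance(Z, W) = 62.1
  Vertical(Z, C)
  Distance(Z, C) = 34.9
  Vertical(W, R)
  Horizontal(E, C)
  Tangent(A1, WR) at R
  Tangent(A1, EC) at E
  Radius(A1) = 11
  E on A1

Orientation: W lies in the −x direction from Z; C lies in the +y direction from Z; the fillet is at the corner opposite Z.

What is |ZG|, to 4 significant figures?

56.41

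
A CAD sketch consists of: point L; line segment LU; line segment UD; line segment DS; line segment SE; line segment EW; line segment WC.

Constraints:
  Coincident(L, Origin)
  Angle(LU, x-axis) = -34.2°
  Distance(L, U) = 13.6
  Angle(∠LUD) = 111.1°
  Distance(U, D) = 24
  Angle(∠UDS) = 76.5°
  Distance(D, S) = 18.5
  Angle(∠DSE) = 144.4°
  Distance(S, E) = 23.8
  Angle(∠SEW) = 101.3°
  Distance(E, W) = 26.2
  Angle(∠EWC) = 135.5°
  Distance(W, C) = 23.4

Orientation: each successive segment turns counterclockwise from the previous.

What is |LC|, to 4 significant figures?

25.19

L is at the origin; LU runs at -34.2° with length 13.6, so U = (11.25, -7.644). ∠LUD = 111.1° gives UD at 34.70° from the x-axis; with |UD| = 24.0, D = (30.98, 6.018). ∠UDS = 76.5° gives DS at 138.2° from the x-axis; with |DS| = 18.5, S = (17.19, 18.35). ∠DSE = 144.4° gives SE at 173.8° from the x-axis; with |SE| = 23.8, E = (-6.472, 20.92). ∠SEW = 101.3° gives EW at -107.5° from the x-axis; with |EW| = 26.2, W = (-14.35, -4.068). ∠EWC = 135.5° gives WC at -63.00° from the x-axis; with |WC| = 23.4, C = (-3.727, -24.92). Then |LC| = |C − L| = 25.19.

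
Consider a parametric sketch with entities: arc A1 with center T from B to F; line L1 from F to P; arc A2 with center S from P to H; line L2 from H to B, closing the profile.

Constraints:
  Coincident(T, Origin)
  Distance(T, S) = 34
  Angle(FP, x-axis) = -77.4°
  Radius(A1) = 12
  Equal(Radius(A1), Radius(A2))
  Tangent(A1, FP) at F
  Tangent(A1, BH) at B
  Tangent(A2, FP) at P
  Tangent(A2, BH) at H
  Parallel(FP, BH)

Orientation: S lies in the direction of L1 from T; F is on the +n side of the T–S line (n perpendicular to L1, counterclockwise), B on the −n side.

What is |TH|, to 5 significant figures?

36.056

The slot axis is L1's direction at -77.4°, so u = (cos -77.4°, sin -77.4°) = (0.21814, -0.97592) and n = (−sin -77.4°, cos -77.4°) = (0.97592, 0.21814). T is at the origin and S lies 34.0 along u from T, so S = 34.0·u = (7.4169, -33.181). Tangency of A1 to both parallel lines with radius 12.0 puts F and B at T ± 12.0·n: F = (11.711, 2.6177), B = (-11.711, -2.6177). Equal radii place P and H the same way about S: P = S + 12.0·n = (19.128, -30.563), H = S − 12.0·n = (-4.2941, -35.799). Then |TH| = |H − T| = 36.056.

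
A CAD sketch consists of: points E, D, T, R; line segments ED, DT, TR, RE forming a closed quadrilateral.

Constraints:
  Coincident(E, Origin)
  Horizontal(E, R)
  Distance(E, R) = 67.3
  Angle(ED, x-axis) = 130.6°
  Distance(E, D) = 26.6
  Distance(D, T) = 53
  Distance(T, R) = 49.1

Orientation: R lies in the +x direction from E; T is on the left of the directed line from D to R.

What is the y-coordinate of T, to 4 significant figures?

35.54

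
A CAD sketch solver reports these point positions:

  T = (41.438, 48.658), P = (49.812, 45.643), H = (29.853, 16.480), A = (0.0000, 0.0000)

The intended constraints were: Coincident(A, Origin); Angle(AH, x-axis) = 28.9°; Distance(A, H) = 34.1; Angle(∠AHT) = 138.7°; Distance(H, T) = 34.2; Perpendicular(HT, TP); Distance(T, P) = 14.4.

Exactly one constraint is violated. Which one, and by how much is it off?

Distance(T, P) = 14.4 — off by 5.50.

A = (0.00, 0.00) ✓; AH at 28.90° ✓; |AH| = 34.10 ✓; ∠AHT = 138.7° ✓; |HT| = 34.20 ✓; ∠(HT, TP) = 90.00° ✓; |TP| = 8.900 ✗.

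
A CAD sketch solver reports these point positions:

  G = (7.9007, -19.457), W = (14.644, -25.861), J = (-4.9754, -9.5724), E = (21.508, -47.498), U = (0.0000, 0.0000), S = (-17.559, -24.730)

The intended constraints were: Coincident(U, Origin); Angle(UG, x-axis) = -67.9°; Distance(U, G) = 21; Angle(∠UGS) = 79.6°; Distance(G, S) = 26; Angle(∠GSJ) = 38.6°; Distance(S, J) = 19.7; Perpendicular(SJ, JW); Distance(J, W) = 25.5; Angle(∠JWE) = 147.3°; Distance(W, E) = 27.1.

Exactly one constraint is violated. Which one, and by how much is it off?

Distance(W, E) = 27.1 — off by 4.40.

U = (0.00, 0.00) ✓; UG at -67.90° ✓; |UG| = 21.00 ✓; ∠UGS = 79.60° ✓; |GS| = 26.00 ✓; ∠GSJ = 38.60° ✓; |SJ| = 19.70 ✓; ∠(SJ, JW) = 90.00° ✓; |JW| = 25.50 ✓; ∠JWE = 147.3° ✓; |WE| = 22.70 ✗.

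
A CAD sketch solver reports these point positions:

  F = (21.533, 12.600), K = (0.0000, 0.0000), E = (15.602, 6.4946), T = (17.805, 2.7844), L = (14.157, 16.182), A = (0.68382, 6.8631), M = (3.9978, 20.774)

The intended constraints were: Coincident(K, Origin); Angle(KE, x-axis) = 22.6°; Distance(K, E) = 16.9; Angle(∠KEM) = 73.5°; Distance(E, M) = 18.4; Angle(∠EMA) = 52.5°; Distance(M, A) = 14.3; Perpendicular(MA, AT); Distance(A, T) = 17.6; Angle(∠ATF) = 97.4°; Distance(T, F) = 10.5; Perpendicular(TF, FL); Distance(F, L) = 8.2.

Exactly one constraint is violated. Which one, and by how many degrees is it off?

Perpendicular(TF, FL) — off by 5.11°.

K = (0.00, 0.00) ✓; KE at 22.60° ✓; |KE| = 16.90 ✓; ∠KEM = 73.50° ✓; |EM| = 18.40 ✓; ∠EMA = 52.50° ✓; |MA| = 14.30 ✓; ∠(MA, AT) = 90.00° ✓; |AT| = 17.60 ✓; ∠ATF = 97.40° ✓; |TF| = 10.50 ✓; ∠(TF, FL) = 84.89° ✗; |FL| = 8.200 ✓.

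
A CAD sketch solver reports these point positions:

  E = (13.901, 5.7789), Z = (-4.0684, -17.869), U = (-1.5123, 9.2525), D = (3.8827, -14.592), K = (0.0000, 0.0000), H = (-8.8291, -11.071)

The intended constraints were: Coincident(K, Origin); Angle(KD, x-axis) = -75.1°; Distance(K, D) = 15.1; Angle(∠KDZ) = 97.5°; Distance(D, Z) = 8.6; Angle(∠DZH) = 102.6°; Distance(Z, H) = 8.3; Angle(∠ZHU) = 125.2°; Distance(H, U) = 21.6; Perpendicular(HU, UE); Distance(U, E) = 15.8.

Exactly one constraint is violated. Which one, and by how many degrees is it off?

Perpendicular(HU, UE) — off by 7.10°.

K = (0.00, 0.00) ✓; KD at -75.10° ✓; |KD| = 15.10 ✓; ∠KDZ = 97.50° ✓; |DZ| = 8.600 ✓; ∠DZH = 102.6° ✓; |ZH| = 8.299 ✓; ∠ZHU = 125.2° ✓; |HU| = 21.60 ✓; ∠(HU, UE) = 82.90° ✗; |UE| = 15.80 ✓.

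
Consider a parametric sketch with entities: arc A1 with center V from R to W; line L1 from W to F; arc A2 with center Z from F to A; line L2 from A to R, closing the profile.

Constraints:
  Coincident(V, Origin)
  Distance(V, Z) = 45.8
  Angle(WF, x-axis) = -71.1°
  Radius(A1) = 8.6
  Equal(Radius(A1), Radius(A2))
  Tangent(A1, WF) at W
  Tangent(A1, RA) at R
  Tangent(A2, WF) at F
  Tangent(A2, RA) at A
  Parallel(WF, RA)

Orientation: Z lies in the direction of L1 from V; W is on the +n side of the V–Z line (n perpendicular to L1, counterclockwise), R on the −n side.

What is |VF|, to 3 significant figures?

46.6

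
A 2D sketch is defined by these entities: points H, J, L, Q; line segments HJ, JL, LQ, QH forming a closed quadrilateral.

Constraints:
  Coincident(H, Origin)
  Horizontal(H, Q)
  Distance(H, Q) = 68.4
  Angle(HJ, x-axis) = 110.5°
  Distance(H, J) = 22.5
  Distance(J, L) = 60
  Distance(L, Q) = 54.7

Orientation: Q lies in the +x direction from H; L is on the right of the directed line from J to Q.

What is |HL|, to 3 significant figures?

38.1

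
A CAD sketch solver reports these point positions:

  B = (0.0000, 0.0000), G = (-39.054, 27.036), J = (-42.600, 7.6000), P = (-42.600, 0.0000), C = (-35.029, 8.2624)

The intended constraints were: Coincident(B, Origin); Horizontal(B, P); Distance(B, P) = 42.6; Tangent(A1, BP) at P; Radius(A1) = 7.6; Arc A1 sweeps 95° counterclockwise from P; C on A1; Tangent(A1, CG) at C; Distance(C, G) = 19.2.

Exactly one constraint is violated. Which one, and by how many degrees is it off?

Tangent(A1, CG) at C — off by 7.10°.

B = (0.00, 0.00) ✓; B.y = 0.00, P.y = 0.00 ✓; |BP| = 42.60 ✓; ∠(JP, PB) = 90.00° ✓; |JP| = 7.600 ✓; bearing(J→C) − bearing(J→P) = 95.00° ✓; |JC| = 7.600 ✓; ∠(JC, CG) = 82.90° ✗; |CG| = 19.20 ✓.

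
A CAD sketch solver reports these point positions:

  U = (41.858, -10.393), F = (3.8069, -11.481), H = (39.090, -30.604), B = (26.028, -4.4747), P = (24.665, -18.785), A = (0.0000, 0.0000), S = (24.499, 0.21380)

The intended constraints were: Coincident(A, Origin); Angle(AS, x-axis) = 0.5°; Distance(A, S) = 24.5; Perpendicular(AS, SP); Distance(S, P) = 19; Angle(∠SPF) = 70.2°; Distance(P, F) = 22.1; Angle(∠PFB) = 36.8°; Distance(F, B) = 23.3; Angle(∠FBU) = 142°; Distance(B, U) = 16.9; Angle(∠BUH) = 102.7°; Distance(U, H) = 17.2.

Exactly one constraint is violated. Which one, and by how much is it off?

Distance(U, H) = 17.2 — off by 3.20.

A = (0.00, 0.00) ✓; AS at 0.5000° ✓; |AS| = 24.50 ✓; ∠(AS, SP) = 90.00° ✓; |SP| = 19.00 ✓; ∠SPF = 70.20° ✓; |PF| = 22.10 ✓; ∠PFB = 36.80° ✓; |FB| = 23.30 ✓; ∠FBU = 142.0° ✓; |BU| = 16.90 ✓; ∠BUH = 102.7° ✓; |UH| = 20.40 ✗.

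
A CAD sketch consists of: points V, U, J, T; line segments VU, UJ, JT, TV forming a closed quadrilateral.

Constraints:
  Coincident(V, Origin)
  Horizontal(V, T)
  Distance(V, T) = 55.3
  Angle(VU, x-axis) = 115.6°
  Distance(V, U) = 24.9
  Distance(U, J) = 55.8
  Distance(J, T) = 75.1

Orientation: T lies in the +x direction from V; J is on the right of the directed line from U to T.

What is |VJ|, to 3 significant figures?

35.4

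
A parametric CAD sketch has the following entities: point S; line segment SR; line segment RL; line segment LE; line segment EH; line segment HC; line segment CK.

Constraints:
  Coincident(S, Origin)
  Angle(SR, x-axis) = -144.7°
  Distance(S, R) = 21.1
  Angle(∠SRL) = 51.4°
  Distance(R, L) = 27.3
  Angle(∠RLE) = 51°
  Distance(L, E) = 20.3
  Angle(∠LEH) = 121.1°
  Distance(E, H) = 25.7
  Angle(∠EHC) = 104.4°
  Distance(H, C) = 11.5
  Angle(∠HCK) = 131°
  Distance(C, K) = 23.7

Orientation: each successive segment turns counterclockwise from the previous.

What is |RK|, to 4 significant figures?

17.08

∠EHC = 104.4° gives HC at -112.6° from the x-axis; with |HC| = 11.5, C = (-28.75, -8.015). ∠HCK = 131.0° gives CK at -63.60° from the x-axis; with |CK| = 23.7, K = (-18.21, -29.24). Then |RK| = |K − R| = 17.08.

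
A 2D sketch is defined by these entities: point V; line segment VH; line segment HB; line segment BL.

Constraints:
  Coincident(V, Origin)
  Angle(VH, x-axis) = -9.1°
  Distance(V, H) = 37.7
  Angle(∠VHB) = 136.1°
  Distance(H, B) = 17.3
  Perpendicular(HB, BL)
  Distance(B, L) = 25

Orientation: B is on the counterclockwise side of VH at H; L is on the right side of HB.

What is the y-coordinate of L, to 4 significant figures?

-16.62

V is at the origin; VH runs at -9.1° with length 37.7, so H = 37.7·(cos -9.1°, sin -9.1°) = (37.23, -5.963). ∠VHB = 136.1°, so HB runs at -9.1° + (180° − 136.1°) = 34.80° from the x-axis; with |HB| = 17.3, B = H + 17.3·(cos 34.80°, sin 34.80°) = (51.43, 3.911). HB is perpendicular to BL; with |BL| = 25.0 on the right of HB, L = B + 25.0·(0.5707, -0.8211) = (65.70, -16.62). So L.y = -16.62.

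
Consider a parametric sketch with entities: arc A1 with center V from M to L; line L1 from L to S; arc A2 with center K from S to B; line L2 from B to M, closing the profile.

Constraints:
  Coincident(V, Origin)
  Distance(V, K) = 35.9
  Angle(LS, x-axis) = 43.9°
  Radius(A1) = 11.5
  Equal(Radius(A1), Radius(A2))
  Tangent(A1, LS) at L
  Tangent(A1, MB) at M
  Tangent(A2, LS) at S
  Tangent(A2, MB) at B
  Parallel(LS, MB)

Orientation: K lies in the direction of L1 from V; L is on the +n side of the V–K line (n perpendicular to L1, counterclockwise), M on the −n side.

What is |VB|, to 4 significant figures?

37.70

The slot axis is L1's direction at 43.9°, so u = (cos 43.9°, sin 43.9°) = (0.7206, 0.6934) and n = (−sin 43.9°, cos 43.9°) = (-0.6934, 0.7206). V is at the origin and K lies 35.9 along u from V, so K = 35.9·u = (25.87, 24.89). Tangency of A1 to both parallel lines with radius 11.5 puts L and M at V ± 11.5·n: L = (-7.974, 8.286), M = (7.974, -8.286). Equal radii place S and B the same way about K: S = K + 11.5·n = (17.89, 33.18), B = K − 11.5·n = (33.84, 16.61). Then |VB| = |B − V| = 37.70.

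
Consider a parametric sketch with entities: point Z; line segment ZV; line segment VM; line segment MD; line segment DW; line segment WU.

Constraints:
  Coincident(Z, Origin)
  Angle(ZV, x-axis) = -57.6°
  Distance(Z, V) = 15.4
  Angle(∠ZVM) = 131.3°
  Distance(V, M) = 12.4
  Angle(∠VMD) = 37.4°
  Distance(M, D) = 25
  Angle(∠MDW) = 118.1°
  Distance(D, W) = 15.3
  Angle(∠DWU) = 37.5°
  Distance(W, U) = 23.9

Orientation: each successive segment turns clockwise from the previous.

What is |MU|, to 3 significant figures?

11.1

Z is at the origin; ZV runs at -57.6° with length 15.4, so V = (8.25, -13.0). ∠ZVM = 131.3° gives VM at -106° from the x-axis; with |VM| = 12.4, M = (4.77, -24.9). ∠VMD = 37.4° gives MD at 111° from the x-axis; with |MD| = 25.0, D = (-4.23, -1.58). ∠MDW = 118.1° gives DW at 49.2° from the x-axis; with |DW| = 15.3, W = (5.77, 10.0). ∠DWU = 37.5° gives WU at -93.3° from the x-axis; with |WU| = 23.9, U = (4.39, -13.9). Then |MU| = |U − M| = 11.1.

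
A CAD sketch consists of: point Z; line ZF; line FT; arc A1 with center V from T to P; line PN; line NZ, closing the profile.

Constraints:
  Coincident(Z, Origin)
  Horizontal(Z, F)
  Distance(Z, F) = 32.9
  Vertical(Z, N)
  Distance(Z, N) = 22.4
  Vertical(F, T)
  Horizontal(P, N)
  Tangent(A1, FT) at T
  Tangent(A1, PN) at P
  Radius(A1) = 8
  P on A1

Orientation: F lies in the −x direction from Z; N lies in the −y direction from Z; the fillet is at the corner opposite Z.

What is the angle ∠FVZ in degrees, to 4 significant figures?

89.01°

Z is at the origin; ZF is horizontal with |ZF| = 32.9 and F on the −x side, so F = (-32.90, 0.000). ZN is vertical with |ZN| = 22.4 and N on the −y side, so N = (0.000, -22.40). The virtual corner opposite Z is at (-32.90, -22.40). Since A1 is tangent to FT there, VT ⟂ FT and the tangent condition forces VP to be normal to PN, with radius 8.0, so the center V sits 8.0 in from both sides at V = (-24.90, -14.40). Then cos ∠FVZ = VF·VZ / (|VF||VZ|), giving 89.01°.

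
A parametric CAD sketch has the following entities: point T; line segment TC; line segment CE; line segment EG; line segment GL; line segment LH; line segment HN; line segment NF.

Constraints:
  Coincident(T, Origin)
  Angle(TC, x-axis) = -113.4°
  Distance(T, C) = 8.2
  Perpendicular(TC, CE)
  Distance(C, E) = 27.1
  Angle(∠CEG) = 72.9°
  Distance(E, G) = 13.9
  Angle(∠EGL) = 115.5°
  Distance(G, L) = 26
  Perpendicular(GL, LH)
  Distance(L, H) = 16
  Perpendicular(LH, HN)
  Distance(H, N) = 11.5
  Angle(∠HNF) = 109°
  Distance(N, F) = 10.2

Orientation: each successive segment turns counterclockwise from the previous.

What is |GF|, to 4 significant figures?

12.86

T is at the origin; TC runs at -113.4° with length 8.2, so C = (-3.257, -7.526). TC is perpendicular to CE, so CE runs at -23.40°; with |CE| = 27.1, E = (21.61, -18.29). ∠CEG = 72.9° gives EG at 83.70° from the x-axis; with |EG| = 13.9, G = (23.14, -4.472). ∠EGL = 115.5° gives GL at 148.2° from the x-axis; with |GL| = 26.0, L = (1.043, 9.229). The perpendicularity gives LH at right angles to GL, so LH runs at -121.8°; with |LH| = 16.0, H = (-7.389, -4.370). LH is perpendicular to HN, so HN runs at -31.80°; with |HN| = 11.5, N = (2.385, -10.43). ∠HNF = 109.0° gives NF at 39.20° from the x-axis; with |NF| = 10.2, F = (10.29, -3.983). Then |GF| = |F − G| = 12.86.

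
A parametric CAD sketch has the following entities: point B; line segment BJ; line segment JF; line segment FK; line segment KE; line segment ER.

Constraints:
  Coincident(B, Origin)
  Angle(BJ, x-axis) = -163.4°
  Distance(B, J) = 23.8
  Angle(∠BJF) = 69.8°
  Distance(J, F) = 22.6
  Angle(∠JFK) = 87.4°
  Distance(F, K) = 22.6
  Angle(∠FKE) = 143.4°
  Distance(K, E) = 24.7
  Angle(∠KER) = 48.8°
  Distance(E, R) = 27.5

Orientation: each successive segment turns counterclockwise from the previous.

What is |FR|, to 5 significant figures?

25.761

∠FKE = 143.4° gives KE at 76.000° from the x-axis; with |KE| = 24.7, E = (14.169, 13.415). ∠KER = 48.8° gives ER at -152.80° from the x-axis; with |ER| = 27.5, R = (-10.290, 0.84511). Then |FR| = |R − F| = 25.761.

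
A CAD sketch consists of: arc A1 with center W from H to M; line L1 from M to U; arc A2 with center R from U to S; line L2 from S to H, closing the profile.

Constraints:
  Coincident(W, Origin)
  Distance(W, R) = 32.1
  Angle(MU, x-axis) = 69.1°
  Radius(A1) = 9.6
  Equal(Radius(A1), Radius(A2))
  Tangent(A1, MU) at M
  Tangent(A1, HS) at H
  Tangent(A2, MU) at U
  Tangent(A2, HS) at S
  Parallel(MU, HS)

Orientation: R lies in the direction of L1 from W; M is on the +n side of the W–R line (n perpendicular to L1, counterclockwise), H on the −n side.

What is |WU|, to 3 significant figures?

33.5

The slot axis is L1's direction at 69.1°, so u = (cos 69.1°, sin 69.1°) = (0.357, 0.934) and n = (−sin 69.1°, cos 69.1°) = (-0.934, 0.357). W is at the origin and R lies 32.1 along u from W, so R = 32.1·u = (11.5, 30.0). Tangency of A1 to both parallel lines with radius 9.6 puts M and H at W ± 9.6·n: M = (-8.97, 3.42), H = (8.97, -3.42). Equal radii place U and S the same way about R: U = R + 9.6·n = (2.48, 33.4), S = R − 9.6·n = (20.4, 26.6). Then |WU| = |U − W| = 33.5.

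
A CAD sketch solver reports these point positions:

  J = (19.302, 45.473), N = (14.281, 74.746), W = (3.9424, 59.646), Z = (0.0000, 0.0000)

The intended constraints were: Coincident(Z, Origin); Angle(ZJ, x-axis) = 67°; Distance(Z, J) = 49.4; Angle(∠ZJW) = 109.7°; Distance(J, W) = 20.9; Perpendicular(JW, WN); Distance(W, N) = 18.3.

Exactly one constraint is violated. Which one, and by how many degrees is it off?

Perpendicular(JW, WN) — off by 8.30°.

Z = (0.00, 0.00) ✓; ZJ at 67.00° ✓; |ZJ| = 49.40 ✓; ∠ZJW = 109.7° ✓; |JW| = 20.90 ✓; ∠(JW, WN) = 81.70° ✗; |WN| = 18.30 ✓.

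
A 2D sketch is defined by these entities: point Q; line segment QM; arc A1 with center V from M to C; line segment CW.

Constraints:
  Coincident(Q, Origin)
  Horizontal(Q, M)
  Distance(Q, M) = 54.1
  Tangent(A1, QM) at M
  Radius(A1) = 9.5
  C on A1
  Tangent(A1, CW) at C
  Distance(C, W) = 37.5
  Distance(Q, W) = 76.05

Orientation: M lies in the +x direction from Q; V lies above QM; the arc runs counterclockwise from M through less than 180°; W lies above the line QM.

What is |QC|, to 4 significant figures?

64.42

Q is at the origin; QM is horizontal with |QM| = 54.1 and M on the +x side, so M = (54.10, 0.000). Tangency of A1 to QM means the radius VM is perpendicular to QM, so V = M + (0, 9.5) = (54.10, 9.500). Since VC ⟂ CW (tangency), |VW| = √(9.5² + 37.5²) = 38.68 regardless of where C sits on A1. So W lies on both circle(Q, 76.05) and circle(V, 38.68); the above-QM intersection is W = (59.10, 47.86). C is the foot of the tangent from W: C = (63.53, 10.62).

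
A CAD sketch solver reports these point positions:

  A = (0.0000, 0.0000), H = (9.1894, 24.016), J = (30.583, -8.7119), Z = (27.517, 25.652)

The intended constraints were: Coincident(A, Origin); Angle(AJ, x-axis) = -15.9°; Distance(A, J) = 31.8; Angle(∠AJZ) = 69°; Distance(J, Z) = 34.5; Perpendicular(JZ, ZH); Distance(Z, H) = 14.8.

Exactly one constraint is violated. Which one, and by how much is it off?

Distance(Z, H) = 14.8 — off by 3.60.

A = (0.00, 0.00) ✓; AJ at -15.90° ✓; |AJ| = 31.80 ✓; ∠AJZ = 69.00° ✓; |JZ| = 34.50 ✓; ∠(JZ, ZH) = 90.00° ✓; |ZH| = 18.40 ✗.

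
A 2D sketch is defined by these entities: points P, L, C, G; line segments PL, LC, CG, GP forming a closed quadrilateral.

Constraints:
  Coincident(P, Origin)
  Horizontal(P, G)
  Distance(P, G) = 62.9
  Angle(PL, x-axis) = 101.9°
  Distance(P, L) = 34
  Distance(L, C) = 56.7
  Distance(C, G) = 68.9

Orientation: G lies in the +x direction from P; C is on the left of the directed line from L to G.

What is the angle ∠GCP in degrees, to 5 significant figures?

51.030°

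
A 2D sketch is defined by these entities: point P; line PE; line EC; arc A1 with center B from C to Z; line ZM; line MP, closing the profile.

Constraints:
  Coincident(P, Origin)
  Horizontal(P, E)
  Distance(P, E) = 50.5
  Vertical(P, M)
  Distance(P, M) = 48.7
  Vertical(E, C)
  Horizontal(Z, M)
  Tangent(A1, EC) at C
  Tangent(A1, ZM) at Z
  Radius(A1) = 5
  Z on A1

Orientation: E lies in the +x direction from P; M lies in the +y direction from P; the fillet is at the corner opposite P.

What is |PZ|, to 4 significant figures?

66.65

The virtual corner opposite P is at (50.50, 48.70). A1 meets EC tangentially, so BC is at right angles to EC and tangency of A1 to ZM means the radius BZ is perpendicular to ZM, with radius 5.0, so the center B sits 5.0 in from both sides at B = (45.50, 43.70). That places the tangent points at C = (50.50, 43.70) on EC and Z = (45.50, 48.70) on ZM. Then |PZ| = |Z − P| = 66.65.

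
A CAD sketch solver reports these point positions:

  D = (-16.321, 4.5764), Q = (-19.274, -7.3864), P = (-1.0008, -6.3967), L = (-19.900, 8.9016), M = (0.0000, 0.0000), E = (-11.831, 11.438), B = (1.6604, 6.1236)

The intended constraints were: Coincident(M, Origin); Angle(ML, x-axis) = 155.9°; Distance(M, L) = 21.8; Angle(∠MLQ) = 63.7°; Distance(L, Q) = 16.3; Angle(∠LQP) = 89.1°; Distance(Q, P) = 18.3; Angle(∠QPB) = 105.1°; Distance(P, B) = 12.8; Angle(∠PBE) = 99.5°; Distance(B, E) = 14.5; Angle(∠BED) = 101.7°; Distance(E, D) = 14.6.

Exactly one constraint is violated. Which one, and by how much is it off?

Distance(E, D) = 14.6 — off by 6.40.

M = (0.00, 0.00) ✓; ML at 155.9° ✓; |ML| = 21.80 ✓; ∠MLQ = 63.70° ✓; |LQ| = 16.30 ✓; ∠LQP = 89.10° ✓; |QP| = 18.30 ✓; ∠QPB = 105.1° ✓; |PB| = 12.80 ✓; ∠PBE = 99.50° ✓; |BE| = 14.50 ✓; ∠BED = 101.7° ✓; |ED| = 8.200 ✗.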